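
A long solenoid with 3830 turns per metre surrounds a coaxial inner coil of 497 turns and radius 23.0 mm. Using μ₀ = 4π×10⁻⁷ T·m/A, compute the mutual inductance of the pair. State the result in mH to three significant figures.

M ≈ 3.98 mH

The outer solenoid produces a uniform field B₁ = μ₀n₁I₁ across the inner coil,
so the flux linkage is N₂Φ = N₂B₁A₂ = μ₀n₁N₂A₂·I₁, giving M = μ₀n₁N₂A₂.
A₂ = πr² = π(2.300×10^-2 m)² = 1.662×10^-3 m².
M = (4π×10⁻⁷)(3830)(497)(1.662×10^-3) = 3.975×10^-3 H.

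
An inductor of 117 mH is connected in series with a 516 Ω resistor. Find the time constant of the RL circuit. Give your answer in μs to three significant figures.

τ ≈ 227 μs

τ = L/R = (0.117 H)/(516 Ω) = 2.267×10^-4 s.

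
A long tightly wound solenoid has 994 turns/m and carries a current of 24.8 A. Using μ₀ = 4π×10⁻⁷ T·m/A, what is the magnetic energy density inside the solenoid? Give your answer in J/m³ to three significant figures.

u ≈ 382 J/m³

B = μ₀nI = (4π×10⁻⁷)(994)(24.8) = 3.098×10^-2 T.
u = B²/(2μ₀) = (3.098×10^-2)²/(2×4π×10⁻⁷) = 381.8 J/m³.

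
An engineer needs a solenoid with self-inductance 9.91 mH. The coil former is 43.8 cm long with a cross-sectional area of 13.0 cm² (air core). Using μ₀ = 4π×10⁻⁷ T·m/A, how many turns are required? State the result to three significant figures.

N ≈ 1630 turns

A = 13.0 cm² = 1.300×10^-3 m².
From L = μ₀N²A/ℓ, N = √(Lℓ / (μ₀A)).
N = √[(9.910×10^-3)(0.438) / ((4π×10⁻⁷)×1.300×10^-3)] = √(2.657×10^6) ≈ 1630.0.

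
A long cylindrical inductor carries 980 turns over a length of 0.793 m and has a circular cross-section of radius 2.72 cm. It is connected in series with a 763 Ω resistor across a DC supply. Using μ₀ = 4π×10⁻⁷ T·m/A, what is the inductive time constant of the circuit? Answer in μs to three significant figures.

τ ≈ 4.64 μs

A = πr² = π(2.720×10^-2 m)² = 2.324×10^-3 m².
L = μ₀N²A/ℓ = (4π×10⁻⁷)(980)²(2.324×10^-3)/(0.793) = 3.537×10^-3 H.
τ = L/R = (3.537×10^-3)/(763) = 4.636×10^-6 s.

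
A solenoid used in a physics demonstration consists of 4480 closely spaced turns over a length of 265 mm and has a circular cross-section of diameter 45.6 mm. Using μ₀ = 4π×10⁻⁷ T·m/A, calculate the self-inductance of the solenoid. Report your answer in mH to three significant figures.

L ≈ 155 mH

A = π(d/2)² = π(2.280×10^-2 m)² = 1.633×10^-3 m².
For a long solenoid, L = μ₀N²A/ℓ.
L = (4π×10⁻⁷)(4480)²(1.633×10^-3)/(0.265 m) = 0.1554 H.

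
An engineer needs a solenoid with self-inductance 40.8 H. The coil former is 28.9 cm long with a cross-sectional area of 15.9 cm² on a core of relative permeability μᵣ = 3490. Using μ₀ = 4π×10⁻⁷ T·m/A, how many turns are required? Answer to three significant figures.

A = 15.9 cm² = 1.590×10^-3 m².
From L = μ₀μᵣN²A/ℓ, N = √(Lℓ / (μ₀μᵣA)).
N = √[(40.8)(0.289) / ((4π×10⁻⁷)(3490)×1.590×10^-3)] = √(1.691×10^6) ≈ 1300.4.

N ≈ 1300 turns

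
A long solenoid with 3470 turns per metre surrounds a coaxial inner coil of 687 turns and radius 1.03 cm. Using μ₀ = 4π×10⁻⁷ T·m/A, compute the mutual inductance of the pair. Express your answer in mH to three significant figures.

The outer solenoid produces a uniform field B₁ = μ₀n₁I₁ across the inner coil,
so the flux linkage is N₂Φ = N₂B₁A₂ = μ₀n₁N₂A₂·I₁, giving M = μ₀n₁N₂A₂.
A₂ = πr² = π(1.030×10^-2 m)² = 3.333×10^-4 m².
M = (4π×10⁻⁷)(3470)(687)(3.333×10^-4) = 9.984×10^-4 H.

M ≈ 0.998 mH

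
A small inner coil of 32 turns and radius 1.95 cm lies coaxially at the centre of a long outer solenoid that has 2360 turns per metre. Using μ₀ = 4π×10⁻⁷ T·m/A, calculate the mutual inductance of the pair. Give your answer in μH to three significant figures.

The outer solenoid produces a uniform field B₁ = μ₀n₁I₁ across the inner coil,
so the flux linkage is N₂Φ = N₂B₁A₂ = μ₀n₁N₂A₂·I₁, giving M = μ₀n₁N₂A₂.
A₂ = πr² = π(1.950×10^-2 m)² = 1.1946×10^-3 m².
M = (4π×10⁻⁷)(2360)(32)(1.1946×10^-3) = 1.134×10^-4 H.

M ≈ 113 μH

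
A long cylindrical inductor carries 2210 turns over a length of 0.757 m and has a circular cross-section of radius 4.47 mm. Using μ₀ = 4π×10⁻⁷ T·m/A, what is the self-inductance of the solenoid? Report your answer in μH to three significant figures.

A = πr² = π(4.470×10^-3 m)² = 6.277×10^-5 m².
For a long solenoid, L = μ₀N²A/ℓ.
L = (4π×10⁻⁷)(2210)²(6.277×10^-5)/(0.757 m) = 5.089×10^-4 H.

L ≈ 509 μH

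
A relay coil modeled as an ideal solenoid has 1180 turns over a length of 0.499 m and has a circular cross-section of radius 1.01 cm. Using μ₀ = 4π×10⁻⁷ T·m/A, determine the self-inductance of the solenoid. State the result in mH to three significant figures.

A = πr² = π(1.010×10^-2 m)² = 3.2047×10^-4 m².
For a long solenoid, L = μ₀N²A/ℓ.
L = (4π×10⁻⁷)(1180)²(3.2047×10^-4)/(0.499 m) = 1.124×10^-3 H.

L ≈ 1.12 mH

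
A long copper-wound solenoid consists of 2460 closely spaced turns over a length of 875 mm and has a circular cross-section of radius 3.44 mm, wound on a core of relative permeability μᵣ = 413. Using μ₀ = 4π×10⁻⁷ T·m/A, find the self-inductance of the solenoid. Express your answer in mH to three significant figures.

A = πr² = π(3.440×10^-3 m)² = 3.718×10^-5 m².
For a long solenoid, L = μ₀μᵣN²A/ℓ.
L = (4π×10⁻⁷)(413)(2460)²(3.718×10^-5)/(0.875 m) = 0.1334 H.

L ≈ 133 mH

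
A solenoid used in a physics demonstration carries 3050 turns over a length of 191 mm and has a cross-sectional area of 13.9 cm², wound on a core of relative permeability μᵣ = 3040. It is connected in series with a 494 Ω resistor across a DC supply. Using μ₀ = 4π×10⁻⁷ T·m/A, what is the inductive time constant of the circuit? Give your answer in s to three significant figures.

A = 13.9 cm² = 1.390×10^-3 m².
L = μ₀μᵣN²A/ℓ = (4π×10⁻⁷)(3040)(3050)²(1.390×10^-3)/(0.191) = 258.6 H.
τ = L/R = (258.6)/(494) = 0.5235 s.

τ ≈ 0.524 s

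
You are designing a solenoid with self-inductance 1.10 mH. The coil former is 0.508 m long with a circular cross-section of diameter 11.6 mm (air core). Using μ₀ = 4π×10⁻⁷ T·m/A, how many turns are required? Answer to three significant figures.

N ≈ 2050 turns

A = π(d/2)² = π(5.800×10^-3 m)² = 1.057×10^-4 m².
From L = μ₀N²A/ℓ, N = √(Lℓ / (μ₀A)).
N = √[(1.100×10^-3)(0.508) / ((4π×10⁻⁷)×1.057×10^-4)] = √(4.208×10^6) ≈ 2051.3.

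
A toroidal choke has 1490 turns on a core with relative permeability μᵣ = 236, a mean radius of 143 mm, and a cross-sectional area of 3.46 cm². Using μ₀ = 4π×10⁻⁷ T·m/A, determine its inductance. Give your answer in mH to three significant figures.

For a thin toroid, L = μ₀μᵣN²A/(2πR).
L = (4π×10⁻⁷)(236)(1490)²(3.460×10^-4) / (2π×0.143 m) = 0.2535 H.

L ≈ 254 mH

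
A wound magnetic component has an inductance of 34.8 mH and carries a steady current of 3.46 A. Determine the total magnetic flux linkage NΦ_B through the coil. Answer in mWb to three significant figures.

From L = NΦ_B/I, the flux linkage is NΦ_B = LI.
NΦ_B = (3.480×10^-2 H)(3.46 A) = 0.1204 Wb.

NΦ_B ≈ 120 mWb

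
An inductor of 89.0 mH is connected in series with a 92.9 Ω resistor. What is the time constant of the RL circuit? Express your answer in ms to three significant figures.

τ ≈ 0.958 ms

τ = L/R = (8.900×10^-2 H)/(92.9 Ω) = 9.580×10^-4 s.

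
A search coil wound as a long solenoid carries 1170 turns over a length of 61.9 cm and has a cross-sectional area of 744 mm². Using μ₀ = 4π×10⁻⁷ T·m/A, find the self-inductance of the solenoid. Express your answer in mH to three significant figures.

A = 744 mm² = 7.440×10^-4 m².
For a long solenoid, L = μ₀N²A/ℓ.
L = (4π×10⁻⁷)(1170)²(7.440×10^-4)/(0.619 m) = 2.068×10^-3 H.

L ≈ 2.07 mH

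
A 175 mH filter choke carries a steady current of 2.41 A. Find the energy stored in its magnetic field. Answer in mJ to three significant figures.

Stored magnetic energy: U = ½LI².
U = ½(0.175 H)(2.41 A)² = 0.5082 J.

U ≈ 508 mJ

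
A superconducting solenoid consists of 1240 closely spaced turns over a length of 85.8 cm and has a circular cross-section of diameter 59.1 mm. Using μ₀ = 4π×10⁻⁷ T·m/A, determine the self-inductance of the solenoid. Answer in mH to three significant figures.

L ≈ 6.18 mH

A = π(d/2)² = π(2.955×10^-2 m)² = 2.743×10^-3 m².
For a long solenoid, L = μ₀N²A/ℓ.
L = (4π×10⁻⁷)(1240)²(2.743×10^-3)/(0.858 m) = 6.178×10^-3 H.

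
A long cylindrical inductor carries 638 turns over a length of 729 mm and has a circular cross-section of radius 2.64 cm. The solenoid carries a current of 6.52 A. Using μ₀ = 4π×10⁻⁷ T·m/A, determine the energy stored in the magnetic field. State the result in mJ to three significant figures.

A = πr² = π(2.640×10^-2 m)² = 2.190×10^-3 m².
L = μ₀N²A/ℓ = (4π×10⁻⁷)(638)²(2.190×10^-3)/(0.729) = 1.536×10^-3 H.
U = ½LI² = ½(1.536×10^-3)(6.52)² = 3.265×10^-2 J.

U ≈ 32.7 mJ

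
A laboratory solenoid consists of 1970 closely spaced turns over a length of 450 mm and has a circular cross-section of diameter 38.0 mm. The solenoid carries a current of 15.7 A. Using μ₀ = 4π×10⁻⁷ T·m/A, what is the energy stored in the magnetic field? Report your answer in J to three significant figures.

U ≈ 1.51 J

A = π(d/2)² = π(1.900×10^-2 m)² = 1.134×10^-3 m².
L = μ₀N²A/ℓ = (4π×10⁻⁷)(1970)²(1.134×10^-3)/(0.45) = 1.229×10^-2 H.
U = ½LI² = ½(1.229×10^-2)(15.7)² = 1.5148 J.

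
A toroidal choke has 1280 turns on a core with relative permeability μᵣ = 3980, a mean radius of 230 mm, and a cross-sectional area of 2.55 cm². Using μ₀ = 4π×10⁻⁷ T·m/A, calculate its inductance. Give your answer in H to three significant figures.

For a thin toroid, L = μ₀μᵣN²A/(2πR).
L = (4π×10⁻⁷)(3980)(1280)²(2.550×10^-4) / (2π×0.23 m) = 1.446 H.

L ≈ 1.45 H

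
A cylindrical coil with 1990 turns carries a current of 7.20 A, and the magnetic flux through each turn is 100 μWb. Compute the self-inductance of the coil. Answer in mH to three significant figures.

Self-inductance is defined by L = NΦ_B/I (flux linkage over current).
L = (1990)(1.000×10^-4 Wb)/(7.20 A) = 2.764×10^-2 H.

L ≈ 27.6 mH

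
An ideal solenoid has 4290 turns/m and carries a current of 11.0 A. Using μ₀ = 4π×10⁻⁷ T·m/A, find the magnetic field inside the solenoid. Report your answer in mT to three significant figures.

Inside a long solenoid, B = μ₀nI.
B = (4π×10⁻⁷)(4.290×10^3 m⁻¹)(11.0 A) = 5.930×10^-2 T.

B ≈ 59.3 mT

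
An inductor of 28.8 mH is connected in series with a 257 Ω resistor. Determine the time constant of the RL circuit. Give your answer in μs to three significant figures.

τ = L/R = (2.880×10^-2 H)/(257 Ω) = 1.121×10^-4 s.

τ ≈ 112 μs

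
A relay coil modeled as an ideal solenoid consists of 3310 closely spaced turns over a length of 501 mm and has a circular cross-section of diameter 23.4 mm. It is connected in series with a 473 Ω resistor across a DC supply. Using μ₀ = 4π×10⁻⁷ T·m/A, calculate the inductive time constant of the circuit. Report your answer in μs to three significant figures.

τ ≈ 25.0 μs

A = π(d/2)² = π(1.170×10^-2 m)² = 4.301×10^-4 m².
L = μ₀N²A/ℓ = (4π×10⁻⁷)(3310)²(4.301×10^-4)/(0.501) = 1.182×10^-2 H.
τ = L/R = (1.182×10^-2)/(473) = 2.499×10^-5 s.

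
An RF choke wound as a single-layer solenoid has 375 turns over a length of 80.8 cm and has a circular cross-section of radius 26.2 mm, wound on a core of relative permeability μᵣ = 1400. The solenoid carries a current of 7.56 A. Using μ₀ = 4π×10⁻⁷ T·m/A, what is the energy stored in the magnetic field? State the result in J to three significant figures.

U ≈ 18.9 J

A = πr² = π(2.620×10^-2 m)² = 2.157×10^-3 m².
L = μ₀μᵣN²A/ℓ = (4π×10⁻⁷)(1400)(375)²(2.157×10^-3)/(0.808) = 0.6603 H.
U = ½LI² = ½(0.6603)(7.56)² = 18.87 J.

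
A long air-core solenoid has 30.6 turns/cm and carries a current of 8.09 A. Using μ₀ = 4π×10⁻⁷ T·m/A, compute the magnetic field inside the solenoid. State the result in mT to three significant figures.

B ≈ 31.1 mT

Inside a long solenoid, B = μ₀nI.
B = (4π×10⁻⁷)(3.060×10^3 m⁻¹)(8.09 A) = 3.111×10^-2 T.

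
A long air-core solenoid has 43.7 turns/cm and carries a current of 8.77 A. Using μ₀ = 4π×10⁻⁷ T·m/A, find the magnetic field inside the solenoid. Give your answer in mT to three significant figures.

B ≈ 48.2 mT

Inside a long solenoid, B = μ₀nI.
B = (4π×10⁻⁷)(4.370×10^3 m⁻¹)(8.77 A) = 4.816×10^-2 T.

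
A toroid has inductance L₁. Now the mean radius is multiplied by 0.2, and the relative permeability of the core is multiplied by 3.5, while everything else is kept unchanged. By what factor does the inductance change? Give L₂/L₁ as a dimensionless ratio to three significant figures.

L₂/L₁ = 17.5

For a toroid, L ∝ μᵣN²A/R.
L₂/L₁ = (0.2)^-1 × (3.5) = 17.5.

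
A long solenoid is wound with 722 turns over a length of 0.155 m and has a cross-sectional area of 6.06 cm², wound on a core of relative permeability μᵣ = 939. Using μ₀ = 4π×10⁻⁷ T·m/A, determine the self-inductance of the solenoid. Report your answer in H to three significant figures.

A = 6.06 cm² = 6.060×10^-4 m².
For a long solenoid, L = μ₀μᵣN²A/ℓ.
L = (4π×10⁻⁷)(939)(722)²(6.060×10^-4)/(0.155 m) = 2.4049 H.

L ≈ 2.40 H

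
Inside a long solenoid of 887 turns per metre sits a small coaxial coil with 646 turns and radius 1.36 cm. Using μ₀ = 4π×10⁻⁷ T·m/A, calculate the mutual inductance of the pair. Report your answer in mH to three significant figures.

M ≈ 0.418 mH

The outer solenoid produces a uniform field B₁ = μ₀n₁I₁ across the inner coil,
so the flux linkage is N₂Φ = N₂B₁A₂ = μ₀n₁N₂A₂·I₁, giving M = μ₀n₁N₂A₂.
A₂ = πr² = π(1.360×10^-2 m)² = 5.811×10^-4 m².
M = (4π×10⁻⁷)(887)(646)(5.811×10^-4) = 4.184×10^-4 H.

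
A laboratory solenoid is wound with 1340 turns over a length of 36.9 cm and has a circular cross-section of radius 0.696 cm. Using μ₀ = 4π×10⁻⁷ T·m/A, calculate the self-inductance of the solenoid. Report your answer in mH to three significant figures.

L ≈ 0.931 mH

A = πr² = π(6.960×10^-3 m)² = 1.522×10^-4 m².
For a long solenoid, L = μ₀N²A/ℓ.
L = (4π×10⁻⁷)(1340)²(1.522×10^-4)/(0.369 m) = 9.306×10^-4 H.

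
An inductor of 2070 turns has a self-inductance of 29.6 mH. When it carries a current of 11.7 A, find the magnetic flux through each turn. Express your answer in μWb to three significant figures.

From L = NΦ_B/I, the flux per turn is Φ_B = LI/N.
Φ_B = (2.960×10^-2 H)(11.7 A)/2070 = 1.673×10^-4 Wb.

Φ_B ≈ 167 μWb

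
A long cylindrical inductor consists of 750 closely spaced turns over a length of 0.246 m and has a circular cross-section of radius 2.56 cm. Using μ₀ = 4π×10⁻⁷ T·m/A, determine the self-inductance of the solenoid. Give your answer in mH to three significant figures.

L ≈ 5.92 mH

A = πr² = π(2.560×10^-2 m)² = 2.059×10^-3 m².
For a long solenoid, L = μ₀N²A/ℓ.
L = (4π×10⁻⁷)(750)²(2.059×10^-3)/(0.246 m) = 5.916×10^-3 H.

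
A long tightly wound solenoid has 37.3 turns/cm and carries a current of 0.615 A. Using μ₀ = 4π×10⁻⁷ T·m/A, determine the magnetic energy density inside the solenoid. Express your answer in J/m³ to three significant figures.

B = μ₀nI = (4π×10⁻⁷)(3.730×10^3)(0.615) = 2.883×10^-3 T.
u = B²/(2μ₀) = (2.883×10^-3)²/(2×4π×10⁻⁷) = 3.306 J/m³.

u ≈ 3.31 J/m³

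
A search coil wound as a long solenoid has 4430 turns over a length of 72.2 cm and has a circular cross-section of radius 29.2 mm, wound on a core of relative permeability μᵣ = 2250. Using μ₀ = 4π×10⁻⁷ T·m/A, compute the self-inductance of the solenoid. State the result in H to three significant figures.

L ≈ 206 H

A = πr² = π(2.920×10^-2 m)² = 2.679×10^-3 m².
For a long solenoid, L = μ₀μᵣN²A/ℓ.
L = (4π×10⁻⁷)(2250)(4430)²(2.679×10^-3)/(0.722 m) = 205.9 H.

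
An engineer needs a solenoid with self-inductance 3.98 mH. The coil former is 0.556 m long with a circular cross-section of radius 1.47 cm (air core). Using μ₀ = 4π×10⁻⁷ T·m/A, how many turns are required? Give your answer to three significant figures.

N ≈ 1610 turns

A = πr² = π(1.470×10^-2 m)² = 6.789×10^-4 m².
From L = μ₀N²A/ℓ, N = √(Lℓ / (μ₀A)).
N = √[(3.980×10^-3)(0.556) / ((4π×10⁻⁷)×6.789×10^-4)] = √(2.594×10^6) ≈ 1610.6.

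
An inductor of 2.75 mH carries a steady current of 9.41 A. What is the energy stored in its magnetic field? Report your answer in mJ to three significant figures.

Stored magnetic energy: U = ½LI².
U = ½(2.750×10^-3 H)(9.41 A)² = 0.1218 J.

U ≈ 122 mJ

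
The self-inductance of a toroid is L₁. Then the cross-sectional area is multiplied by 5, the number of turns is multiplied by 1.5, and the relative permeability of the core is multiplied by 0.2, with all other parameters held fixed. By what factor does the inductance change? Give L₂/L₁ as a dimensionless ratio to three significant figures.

L₂/L₁ = 2.25

For a toroid, L ∝ μᵣN²A/R.
L₂/L₁ = (5) × (1.5)^2 × (0.2) = 2.25.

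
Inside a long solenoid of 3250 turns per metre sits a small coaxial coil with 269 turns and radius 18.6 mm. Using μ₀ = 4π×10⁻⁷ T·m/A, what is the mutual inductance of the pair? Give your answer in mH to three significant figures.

M ≈ 1.19 mH

The outer solenoid produces a uniform field B₁ = μ₀n₁I₁ across the inner coil,
so the flux linkage is N₂Φ = N₂B₁A₂ = μ₀n₁N₂A₂·I₁, giving M = μ₀n₁N₂A₂.
A₂ = πr² = π(1.860×10^-2 m)² = 1.087×10^-3 m².
M = (4π×10⁻⁷)(3250)(269)(1.087×10^-3) = 1.194×10^-3 H.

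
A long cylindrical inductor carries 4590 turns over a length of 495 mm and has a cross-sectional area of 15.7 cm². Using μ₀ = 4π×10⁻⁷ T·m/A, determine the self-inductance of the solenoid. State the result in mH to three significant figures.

A = 15.7 cm² = 1.570×10^-3 m².
For a long solenoid, L = μ₀N²A/ℓ.
L = (4π×10⁻⁷)(4590)²(1.570×10^-3)/(0.495 m) = 8.397×10^-2 H.

L ≈ 84.0 mH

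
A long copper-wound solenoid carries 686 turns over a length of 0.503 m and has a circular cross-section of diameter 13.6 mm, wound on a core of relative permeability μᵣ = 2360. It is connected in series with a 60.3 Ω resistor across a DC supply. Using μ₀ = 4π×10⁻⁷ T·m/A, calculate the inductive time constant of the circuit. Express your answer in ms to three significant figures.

τ ≈ 6.68 ms

A = π(d/2)² = π(6.800×10^-3 m)² = 1.453×10^-4 m².
L = μ₀μᵣN²A/ℓ = (4π×10⁻⁷)(2360)(686)²(1.453×10^-4)/(0.503) = 0.4031 H.
τ = L/R = (0.4031)/(60.3) = 6.684×10^-3 s.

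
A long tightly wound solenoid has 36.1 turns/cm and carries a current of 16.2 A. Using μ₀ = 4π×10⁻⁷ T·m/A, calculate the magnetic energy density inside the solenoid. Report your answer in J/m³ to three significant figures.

u ≈ 2150 J/m³

B = μ₀nI = (4π×10⁻⁷)(3.610×10^3)(16.2) = 7.349×10^-2 T.
u = B²/(2μ₀) = (7.349×10^-2)²/(2×4π×10⁻⁷) = 2.149×10^3 J/m³.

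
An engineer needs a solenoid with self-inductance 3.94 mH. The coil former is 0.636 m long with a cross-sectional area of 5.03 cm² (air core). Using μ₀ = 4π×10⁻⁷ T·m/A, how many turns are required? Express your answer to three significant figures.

A = 5.03 cm² = 5.030×10^-4 m².
From L = μ₀N²A/ℓ, N = √(Lℓ / (μ₀A)).
N = √[(3.940×10^-3)(0.636) / ((4π×10⁻⁷)×5.030×10^-4)] = √(3.964×10^6) ≈ 1991.1.

N ≈ 1990 turns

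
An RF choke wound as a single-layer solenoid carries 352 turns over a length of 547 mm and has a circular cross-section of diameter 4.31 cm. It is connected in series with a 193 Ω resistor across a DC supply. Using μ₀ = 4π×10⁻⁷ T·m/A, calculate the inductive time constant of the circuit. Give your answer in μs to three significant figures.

A = π(d/2)² = π(2.155×10^-2 m)² = 1.459×10^-3 m².
L = μ₀N²A/ℓ = (4π×10⁻⁷)(352)²(1.459×10^-3)/(0.547) = 4.153×10^-4 H.
τ = L/R = (4.153×10^-4)/(193) = 2.152×10^-6 s.

τ ≈ 2.15 μs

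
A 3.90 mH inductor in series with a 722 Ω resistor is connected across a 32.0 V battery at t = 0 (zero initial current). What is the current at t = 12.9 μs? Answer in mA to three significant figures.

τ = L/R = 3.900×10^-3/722 = 5.402×10^-6 s; final current I_∞ = ε/R = 32.0/722 = 4.432×10^-2 A.
I(t) = I_∞(1 − e^(−t/τ)) with t/τ = 2.388.
I = (4.432×10^-2)(1 − e^(−2.388)) = 4.025×10^-2 A.

I ≈ 40.3 mA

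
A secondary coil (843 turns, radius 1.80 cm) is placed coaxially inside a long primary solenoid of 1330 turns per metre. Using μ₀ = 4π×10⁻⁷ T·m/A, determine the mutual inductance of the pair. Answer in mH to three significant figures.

The outer solenoid produces a uniform field B₁ = μ₀n₁I₁ across the inner coil,
so the flux linkage is N₂Φ = N₂B₁A₂ = μ₀n₁N₂A₂·I₁, giving M = μ₀n₁N₂A₂.
A₂ = πr² = π(1.800×10^-2 m)² = 1.018×10^-3 m².
M = (4π×10⁻⁷)(1330)(843)(1.018×10^-3) = 1.434×10^-3 H.

M ≈ 1.43 mH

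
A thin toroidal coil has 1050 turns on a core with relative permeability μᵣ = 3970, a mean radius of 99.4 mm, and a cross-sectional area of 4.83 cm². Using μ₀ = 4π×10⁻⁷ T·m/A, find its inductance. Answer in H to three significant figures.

L ≈ 4.25 H

For a thin toroid, L = μ₀μᵣN²A/(2πR).
L = (4π×10⁻⁷)(3970)(1050)²(4.830×10^-4) / (2π×9.940×10^-2 m) = 4.254 H.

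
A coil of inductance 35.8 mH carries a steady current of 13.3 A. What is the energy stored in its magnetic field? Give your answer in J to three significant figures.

Stored magnetic energy: U = ½LI².
U = ½(3.580×10^-2 H)(13.3 A)² = 3.166 J.

U ≈ 3.17 J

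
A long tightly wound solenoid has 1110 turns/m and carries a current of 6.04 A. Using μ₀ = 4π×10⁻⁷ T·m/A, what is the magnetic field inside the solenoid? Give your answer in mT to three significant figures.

B ≈ 8.42 mT

Inside a long solenoid, B = μ₀nI.
B = (4π×10⁻⁷)(1.110×10^3 m⁻¹)(6.04 A) = 8.424998×10^-3 T.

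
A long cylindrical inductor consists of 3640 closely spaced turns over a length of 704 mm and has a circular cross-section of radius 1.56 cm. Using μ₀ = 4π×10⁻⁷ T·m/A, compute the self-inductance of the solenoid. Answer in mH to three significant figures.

L ≈ 18.1 mH

A = πr² = π(1.560×10^-2 m)² = 7.645×10^-4 m².
For a long solenoid, L = μ₀N²A/ℓ.
L = (4π×10⁻⁷)(3640)²(7.645×10^-4)/(0.704 m) = 1.808×10^-2 H.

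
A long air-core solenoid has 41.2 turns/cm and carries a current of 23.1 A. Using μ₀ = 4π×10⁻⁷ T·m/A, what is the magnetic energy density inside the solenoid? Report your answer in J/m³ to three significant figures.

B = μ₀nI = (4π×10⁻⁷)(4.120×10^3)(23.1) = 0.1196 T.
u = B²/(2μ₀) = (0.1196)²/(2×4π×10⁻⁷) = 5.691×10^3 J/m³.

u ≈ 5690 J/m³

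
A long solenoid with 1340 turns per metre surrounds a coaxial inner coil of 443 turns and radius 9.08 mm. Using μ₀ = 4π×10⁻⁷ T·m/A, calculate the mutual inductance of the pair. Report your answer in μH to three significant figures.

The outer solenoid produces a uniform field B₁ = μ₀n₁I₁ across the inner coil,
so the flux linkage is N₂Φ = N₂B₁A₂ = μ₀n₁N₂A₂·I₁, giving M = μ₀n₁N₂A₂.
A₂ = πr² = π(9.080×10^-3 m)² = 2.590×10^-4 m².
M = (4π×10⁻⁷)(1340)(443)(2.590×10^-4) = 1.932×10^-4 H.

M ≈ 193 μH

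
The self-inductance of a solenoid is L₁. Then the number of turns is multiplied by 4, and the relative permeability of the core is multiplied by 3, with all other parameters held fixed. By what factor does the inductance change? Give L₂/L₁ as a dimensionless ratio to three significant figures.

L₂/L₁ = 48.0

For a solenoid, L ∝ μᵣN²A/ℓ.
L₂/L₁ = (4)^2 × (3) = 48.0.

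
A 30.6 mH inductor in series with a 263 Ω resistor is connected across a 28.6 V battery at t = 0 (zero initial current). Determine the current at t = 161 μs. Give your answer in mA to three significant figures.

τ = L/R = 3.060×10^-2/263 = 1.163×10^-4 s; final current I_∞ = ε/R = 28.6/263 = 0.1087 A.
I(t) = I_∞(1 − e^(−t/τ)) with t/τ = 1.384.
I = (0.1087)(1 − e^(−1.384)) = 8.149×10^-2 A.

I ≈ 81.5 mA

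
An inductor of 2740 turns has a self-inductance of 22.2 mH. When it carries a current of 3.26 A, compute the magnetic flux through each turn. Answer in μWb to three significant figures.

From L = NΦ_B/I, the flux per turn is Φ_B = LI/N.
Φ_B = (2.220×10^-2 H)(3.26 A)/2740 = 2.641×10^-5 Wb.

Φ_B ≈ 26.4 μWb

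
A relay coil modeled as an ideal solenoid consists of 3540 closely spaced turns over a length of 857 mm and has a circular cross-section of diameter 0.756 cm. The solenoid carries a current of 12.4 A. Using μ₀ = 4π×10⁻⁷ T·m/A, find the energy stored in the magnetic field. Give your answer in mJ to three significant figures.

A = π(d/2)² = π(3.780×10^-3 m)² = 4.489×10^-5 m².
L = μ₀N²A/ℓ = (4π×10⁻⁷)(3540)²(4.489×10^-5)/(0.857) = 8.248×10^-4 H.
U = ½LI² = ½(8.248×10^-4)(12.4)² = 6.341×10^-2 J.

U ≈ 63.4 mJ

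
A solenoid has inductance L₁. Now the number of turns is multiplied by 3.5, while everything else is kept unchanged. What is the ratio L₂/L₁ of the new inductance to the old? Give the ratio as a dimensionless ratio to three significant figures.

For a solenoid, L ∝ μᵣN²A/ℓ.
L₂/L₁ = (3.5)^2 = 12.3.

L₂/L₁ = 12.3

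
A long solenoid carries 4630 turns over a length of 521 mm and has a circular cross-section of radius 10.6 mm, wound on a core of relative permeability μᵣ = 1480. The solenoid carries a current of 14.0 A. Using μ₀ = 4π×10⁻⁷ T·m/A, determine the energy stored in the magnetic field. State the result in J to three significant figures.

A = πr² = π(1.060×10^-2 m)² = 3.530×10^-4 m².
L = μ₀μᵣN²A/ℓ = (4π×10⁻⁷)(1480)(4630)²(3.530×10^-4)/(0.521) = 27.01 H.
U = ½LI² = ½(27.01)(14.0)² = 2.647×10^3 J.

U ≈ 2650 J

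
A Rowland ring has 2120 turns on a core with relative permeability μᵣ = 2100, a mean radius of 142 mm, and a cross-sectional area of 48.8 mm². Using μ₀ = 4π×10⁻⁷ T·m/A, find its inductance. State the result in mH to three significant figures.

For a thin toroid, L = μ₀μᵣN²A/(2πR).
L = (4π×10⁻⁷)(2100)(2120)²(4.880×10^-5) / (2π×0.142 m) = 0.6487 H.

L ≈ 649 mH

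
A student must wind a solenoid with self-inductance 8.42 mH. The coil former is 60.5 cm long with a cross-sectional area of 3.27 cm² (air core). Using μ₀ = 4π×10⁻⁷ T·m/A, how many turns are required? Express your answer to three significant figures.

N ≈ 3520 turns

A = 3.27 cm² = 3.270×10^-4 m².
From L = μ₀N²A/ℓ, N = √(Lℓ / (μ₀A)).
N = √[(8.420×10^-3)(0.605) / ((4π×10⁻⁷)×3.270×10^-4)] = √(1.240×10^7) ≈ 3520.9.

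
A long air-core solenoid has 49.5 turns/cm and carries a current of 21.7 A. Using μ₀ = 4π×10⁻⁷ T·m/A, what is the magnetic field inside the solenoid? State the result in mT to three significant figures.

Inside a long solenoid, B = μ₀nI.
B = (4π×10⁻⁷)(4.950×10^3 m⁻¹)(21.7 A) = 0.135 T.

B ≈ 135 mT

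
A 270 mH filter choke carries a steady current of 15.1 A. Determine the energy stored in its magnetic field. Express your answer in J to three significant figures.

Stored magnetic energy: U = ½LI².
U = ½(0.27 H)(15.1 A)² = 30.78 J.

U ≈ 30.8 J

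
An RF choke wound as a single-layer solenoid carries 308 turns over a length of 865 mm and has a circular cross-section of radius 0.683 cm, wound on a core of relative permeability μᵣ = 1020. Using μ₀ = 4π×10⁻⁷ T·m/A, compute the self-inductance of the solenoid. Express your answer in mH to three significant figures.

A = πr² = π(6.830×10^-3 m)² = 1.466×10^-4 m².
For a long solenoid, L = μ₀μᵣN²A/ℓ.
L = (4π×10⁻⁷)(1020)(308)²(1.466×10^-4)/(0.865 m) = 2.060×10^-2 H.

L ≈ 20.6 mH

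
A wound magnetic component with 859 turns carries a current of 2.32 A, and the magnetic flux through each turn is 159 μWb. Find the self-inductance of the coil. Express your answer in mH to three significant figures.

L ≈ 58.9 mH

Self-inductance is defined by L = NΦ_B/I (flux linkage over current).
L = (859)(1.590×10^-4 Wb)/(2.32 A) = 5.887×10^-2 H.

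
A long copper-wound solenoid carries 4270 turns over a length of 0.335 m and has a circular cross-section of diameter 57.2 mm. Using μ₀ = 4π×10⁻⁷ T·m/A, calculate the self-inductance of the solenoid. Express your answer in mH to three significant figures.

L ≈ 176 mH

A = π(d/2)² = π(2.860×10^-2 m)² = 2.570×10^-3 m².
For a long solenoid, L = μ₀N²A/ℓ.
L = (4π×10⁻⁷)(4270)²(2.570×10^-3)/(0.335 m) = 0.1758 H.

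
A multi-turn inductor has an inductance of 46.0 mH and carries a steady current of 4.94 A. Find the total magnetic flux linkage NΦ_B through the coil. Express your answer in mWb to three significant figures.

From L = NΦ_B/I, the flux linkage is NΦ_B = LI.
NΦ_B = (4.600×10^-2 H)(4.94 A) = 0.2272 Wb.

NΦ_B ≈ 227 mWb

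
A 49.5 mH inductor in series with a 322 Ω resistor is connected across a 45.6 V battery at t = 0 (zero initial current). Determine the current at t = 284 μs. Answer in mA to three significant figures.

I ≈ 119 mA

τ = L/R = 4.950×10^-2/322 = 1.537×10^-4 s; final current I_∞ = ε/R = 45.6/322 = 0.1416 A.
I(t) = I_∞(1 − e^(−t/τ)) with t/τ = 1.847.
I = (0.1416)(1 − e^(−1.847)) = 0.1193 A.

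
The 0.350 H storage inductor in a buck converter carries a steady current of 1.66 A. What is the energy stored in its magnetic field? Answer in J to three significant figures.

U ≈ 0.482 J

Stored magnetic energy: U = ½LI².
U = ½(0.35 H)(1.66 A)² = 0.4822 J.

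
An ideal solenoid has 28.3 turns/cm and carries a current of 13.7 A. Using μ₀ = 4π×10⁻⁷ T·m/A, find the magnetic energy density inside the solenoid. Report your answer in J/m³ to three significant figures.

u ≈ 944 J/m³

B = μ₀nI = (4π×10⁻⁷)(2.830×10^3)(13.7) = 4.872×10^-2 T.
u = B²/(2μ₀) = (4.872×10^-2)²/(2×4π×10⁻⁷) = 944.48 J/m³.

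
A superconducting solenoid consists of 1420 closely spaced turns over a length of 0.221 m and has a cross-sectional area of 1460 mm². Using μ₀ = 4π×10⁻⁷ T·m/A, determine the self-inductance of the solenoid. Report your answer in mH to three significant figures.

A = 1460 mm² = 1.460×10^-3 m².
For a long solenoid, L = μ₀N²A/ℓ.
L = (4π×10⁻⁷)(1420)²(1.460×10^-3)/(0.221 m) = 1.674×10^-2 H.

L ≈ 16.7 mH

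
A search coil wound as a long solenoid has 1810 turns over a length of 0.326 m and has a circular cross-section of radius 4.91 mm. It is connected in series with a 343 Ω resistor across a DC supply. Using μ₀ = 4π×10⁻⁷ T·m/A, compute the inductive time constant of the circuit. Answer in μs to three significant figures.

A = πr² = π(4.910×10^-3 m)² = 7.574×10^-5 m².
L = μ₀N²A/ℓ = (4π×10⁻⁷)(1810)²(7.574×10^-5)/(0.326) = 9.564×10^-4 H.
τ = L/R = (9.564×10^-4)/(343) = 2.788×10^-6 s.

τ ≈ 2.79 μs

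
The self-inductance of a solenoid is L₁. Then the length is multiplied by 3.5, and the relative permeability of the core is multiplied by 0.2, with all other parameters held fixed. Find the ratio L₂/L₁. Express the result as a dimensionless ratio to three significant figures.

For a solenoid, L ∝ μᵣN²A/ℓ.
L₂/L₁ = (3.5)^-1 × (0.2) = 0.0571.

L₂/L₁ = 0.0571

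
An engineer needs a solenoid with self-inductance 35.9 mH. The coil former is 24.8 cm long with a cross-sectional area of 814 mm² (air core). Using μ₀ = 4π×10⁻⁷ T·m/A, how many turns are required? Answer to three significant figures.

N ≈ 2950 turns

A = 814 mm² = 8.140×10^-4 m².
From L = μ₀N²A/ℓ, N = √(Lℓ / (μ₀A)).
N = √[(3.590×10^-2)(0.248) / ((4π×10⁻⁷)×8.140×10^-4)] = √(8.704×10^6) ≈ 2950.2.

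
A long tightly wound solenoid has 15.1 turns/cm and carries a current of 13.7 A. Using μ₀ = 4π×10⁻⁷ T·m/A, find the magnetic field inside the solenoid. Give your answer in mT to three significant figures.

Inside a long solenoid, B = μ₀nI.
B = (4π×10⁻⁷)(1.510×10^3 m⁻¹)(13.7 A) = 2.600×10^-2 T.

B ≈ 26.0 mT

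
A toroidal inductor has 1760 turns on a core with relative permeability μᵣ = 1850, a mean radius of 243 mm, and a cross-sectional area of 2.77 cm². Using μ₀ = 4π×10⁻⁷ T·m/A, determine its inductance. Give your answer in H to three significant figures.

For a thin toroid, L = μ₀μᵣN²A/(2πR).
L = (4π×10⁻⁷)(1850)(1760)²(2.770×10^-4) / (2π×0.243 m) = 1.306 H.

L ≈ 1.31 H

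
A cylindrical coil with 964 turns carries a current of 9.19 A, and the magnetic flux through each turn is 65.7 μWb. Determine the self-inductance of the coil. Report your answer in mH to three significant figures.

L ≈ 6.89 mH

Self-inductance is defined by L = NΦ_B/I (flux linkage over current).
L = (964)(6.570×10^-5 Wb)/(9.19 A) = 6.892×10^-3 H.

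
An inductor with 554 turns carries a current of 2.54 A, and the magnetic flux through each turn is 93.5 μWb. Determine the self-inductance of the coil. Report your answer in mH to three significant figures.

L ≈ 20.4 mH

Self-inductance is defined by L = NΦ_B/I (flux linkage over current).
L = (554)(9.350×10^-5 Wb)/(2.54 A) = 2.039×10^-2 H.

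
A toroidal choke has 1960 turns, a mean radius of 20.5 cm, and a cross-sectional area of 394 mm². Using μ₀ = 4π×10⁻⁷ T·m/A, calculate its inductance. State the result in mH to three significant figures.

For a thin toroid, L = μ₀N²A/(2πR).
L = (4π×10⁻⁷)(1960)²(3.940×10^-4) / (2π×0.205 m) = 1.477×10^-3 H.

L ≈ 1.48 mH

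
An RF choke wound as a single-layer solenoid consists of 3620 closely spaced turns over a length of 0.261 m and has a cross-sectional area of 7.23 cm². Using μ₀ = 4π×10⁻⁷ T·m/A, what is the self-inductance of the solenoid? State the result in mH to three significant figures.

A = 7.23 cm² = 7.230×10^-4 m².
For a long solenoid, L = μ₀N²A/ℓ.
L = (4π×10⁻⁷)(3620)²(7.230×10^-4)/(0.261 m) = 4.562×10^-2 H.

L ≈ 45.6 mH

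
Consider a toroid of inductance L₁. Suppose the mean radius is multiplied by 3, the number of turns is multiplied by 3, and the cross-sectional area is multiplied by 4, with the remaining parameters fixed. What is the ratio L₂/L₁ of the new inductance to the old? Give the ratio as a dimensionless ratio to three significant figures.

L₂/L₁ = 12.0

For a toroid, L ∝ μᵣN²A/R.
L₂/L₁ = (3)^-1 × (3)^2 × (4) = 12.0.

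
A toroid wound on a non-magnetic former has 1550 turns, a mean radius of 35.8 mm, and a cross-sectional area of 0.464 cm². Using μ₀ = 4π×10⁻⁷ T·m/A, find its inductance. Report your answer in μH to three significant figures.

For a thin toroid, L = μ₀N²A/(2πR).
L = (4π×10⁻⁷)(1550)²(4.640×10^-5) / (2π×3.580×10^-2 m) = 6.228×10^-4 H.

L ≈ 623 μH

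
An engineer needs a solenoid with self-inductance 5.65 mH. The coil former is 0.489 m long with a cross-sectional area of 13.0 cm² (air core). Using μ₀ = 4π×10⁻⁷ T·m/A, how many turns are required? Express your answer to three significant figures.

N ≈ 1300 turns

A = 13.0 cm² = 1.300×10^-3 m².
From L = μ₀N²A/ℓ, N = √(Lℓ / (μ₀A)).
N = √[(5.650×10^-3)(0.489) / ((4π×10⁻⁷)×1.300×10^-3)] = √(1.691×10^6) ≈ 1300.5.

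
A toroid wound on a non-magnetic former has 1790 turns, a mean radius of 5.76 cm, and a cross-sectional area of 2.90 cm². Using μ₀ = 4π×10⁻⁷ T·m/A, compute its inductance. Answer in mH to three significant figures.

L ≈ 3.23 mH

For a thin toroid, L = μ₀N²A/(2πR).
L = (4π×10⁻⁷)(1790)²(2.900×10^-4) / (2π×5.760×10^-2 m) = 3.226×10^-3 H.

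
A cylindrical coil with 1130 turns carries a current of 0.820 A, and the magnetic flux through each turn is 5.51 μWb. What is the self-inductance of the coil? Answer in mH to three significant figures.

Self-inductance is defined by L = NΦ_B/I (flux linkage over current).
L = (1130)(5.510×10^-6 Wb)/(0.820 A) = 7.593×10^-3 H.

L ≈ 7.59 mH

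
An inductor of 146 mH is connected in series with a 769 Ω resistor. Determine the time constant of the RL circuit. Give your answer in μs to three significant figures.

τ = L/R = (0.146 H)/(769 Ω) = 1.899×10^-4 s.

τ ≈ 190 μs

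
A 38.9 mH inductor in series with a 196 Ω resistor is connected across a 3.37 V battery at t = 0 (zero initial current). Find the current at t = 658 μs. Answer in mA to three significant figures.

τ = L/R = 3.890×10^-2/196 = 1.9847×10^-4 s; final current I_∞ = ε/R = 3.37/196 = 1.719×10^-2 A.
I(t) = I_∞(1 − e^(−t/τ)) with t/τ = 3.315.
I = (1.719×10^-2)(1 − e^(−3.315)) = 1.657×10^-2 A.

I ≈ 16.6 mA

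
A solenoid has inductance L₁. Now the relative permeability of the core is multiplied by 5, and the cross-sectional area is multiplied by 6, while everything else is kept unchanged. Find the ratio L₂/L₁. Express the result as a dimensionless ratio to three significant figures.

L₂/L₁ = 30.0

For a solenoid, L ∝ μᵣN²A/ℓ.
L₂/L₁ = (5) × (6) = 30.0.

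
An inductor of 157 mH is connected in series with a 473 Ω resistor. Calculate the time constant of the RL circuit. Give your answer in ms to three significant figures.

τ ≈ 0.332 ms

τ = L/R = (0.157 H)/(473 Ω) = 3.319×10^-4 s.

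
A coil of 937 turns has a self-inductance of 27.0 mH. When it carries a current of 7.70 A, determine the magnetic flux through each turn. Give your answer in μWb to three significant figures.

From L = NΦ_B/I, the flux per turn is Φ_B = LI/N.
Φ_B = (2.700×10^-2 H)(7.70 A)/937 = 2.219×10^-4 Wb.

Φ_B ≈ 222 μWb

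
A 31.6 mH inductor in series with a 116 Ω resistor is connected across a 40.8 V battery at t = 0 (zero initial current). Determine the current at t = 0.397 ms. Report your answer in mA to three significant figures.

I ≈ 270 mA

τ = L/R = 3.160×10^-2/116 = 2.724×10^-4 s; final current I_∞ = ε/R = 40.8/116 = 0.3517 A.
I(t) = I_∞(1 − e^(−t/τ)) with t/τ = 1.457.
I = (0.3517)(1 − e^(−1.457)) = 0.2698 A.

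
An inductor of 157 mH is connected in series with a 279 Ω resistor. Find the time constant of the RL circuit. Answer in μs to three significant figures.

τ ≈ 563 μs

τ = L/R = (0.157 H)/(279 Ω) = 5.627×10^-4 s.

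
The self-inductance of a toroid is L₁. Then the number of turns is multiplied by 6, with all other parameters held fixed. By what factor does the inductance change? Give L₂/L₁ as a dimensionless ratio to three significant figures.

For a toroid, L ∝ μᵣN²A/R.
L₂/L₁ = (6)^2 = 36.0.

L₂/L₁ = 36.0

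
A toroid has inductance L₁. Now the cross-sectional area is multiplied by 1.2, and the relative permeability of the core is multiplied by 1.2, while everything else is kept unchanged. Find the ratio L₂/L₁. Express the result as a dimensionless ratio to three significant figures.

For a toroid, L ∝ μᵣN²A/R.
L₂/L₁ = (1.2) × (1.2) = 1.44.

L₂/L₁ = 1.44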